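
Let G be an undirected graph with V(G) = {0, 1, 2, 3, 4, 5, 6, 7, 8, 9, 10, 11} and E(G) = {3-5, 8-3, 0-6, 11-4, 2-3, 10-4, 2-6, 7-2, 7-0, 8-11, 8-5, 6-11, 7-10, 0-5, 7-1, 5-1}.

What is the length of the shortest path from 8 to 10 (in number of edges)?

Distance 0: 8.
Distance 1: 3, 5, 11.
Distance 2: 0, 1, 2, 4, 6.
Distance 3: 7, 10 — contains 10.

3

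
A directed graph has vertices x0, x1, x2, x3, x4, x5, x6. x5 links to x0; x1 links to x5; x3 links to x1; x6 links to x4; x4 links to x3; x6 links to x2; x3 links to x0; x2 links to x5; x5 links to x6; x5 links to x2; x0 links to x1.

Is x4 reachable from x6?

Explore from x6.
Distance 1: reach x2, x4.
Found x4.

Yes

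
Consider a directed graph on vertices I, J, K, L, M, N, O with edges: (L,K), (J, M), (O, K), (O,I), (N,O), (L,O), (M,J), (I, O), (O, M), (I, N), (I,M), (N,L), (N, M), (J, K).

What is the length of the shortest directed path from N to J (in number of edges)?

Distance 0: N.
Distance 1: L, M, O.
Distance 2: I, J, K — contains J.

2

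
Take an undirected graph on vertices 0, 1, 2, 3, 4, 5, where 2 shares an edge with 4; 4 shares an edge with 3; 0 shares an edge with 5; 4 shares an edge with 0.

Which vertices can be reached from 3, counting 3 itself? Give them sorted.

Start at 3.
Its neighbours: 4.
Then their neighbours: 0, 2.
Then next layer: 5.
Nothing further is reachable.

0, 2, 3, 4, 5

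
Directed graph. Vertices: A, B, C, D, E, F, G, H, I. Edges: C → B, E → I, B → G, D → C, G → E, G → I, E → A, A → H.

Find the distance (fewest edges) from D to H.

Distance 0: D.
Distance 1: C.
Distance 2: B.
Distance 3: G.
Distance 4: E, I.
Distance 5: A.
Distance 6: H — contains H.

6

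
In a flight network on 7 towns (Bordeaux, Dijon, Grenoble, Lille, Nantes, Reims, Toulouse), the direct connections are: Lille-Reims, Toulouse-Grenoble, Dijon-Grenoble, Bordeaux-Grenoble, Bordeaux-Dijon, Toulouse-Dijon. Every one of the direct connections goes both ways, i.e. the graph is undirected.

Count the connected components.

3

From Bordeaux: component {Bordeaux, Dijon, Grenoble, Toulouse}.
From Lille: component {Lille, Reims}.
From Nantes: component {Nantes}.
That's 3 components.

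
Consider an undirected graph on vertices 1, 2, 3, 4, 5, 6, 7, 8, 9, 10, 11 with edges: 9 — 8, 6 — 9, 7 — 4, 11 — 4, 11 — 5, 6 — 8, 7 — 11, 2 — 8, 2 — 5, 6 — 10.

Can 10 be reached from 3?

No

3 has no edges, so nothing is reachable from it.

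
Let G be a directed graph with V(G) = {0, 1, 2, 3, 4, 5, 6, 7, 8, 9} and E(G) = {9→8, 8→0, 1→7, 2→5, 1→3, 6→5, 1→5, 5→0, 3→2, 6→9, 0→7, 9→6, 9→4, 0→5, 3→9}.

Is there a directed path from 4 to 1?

No

4 has no outgoing edges, so nothing is reachable from it.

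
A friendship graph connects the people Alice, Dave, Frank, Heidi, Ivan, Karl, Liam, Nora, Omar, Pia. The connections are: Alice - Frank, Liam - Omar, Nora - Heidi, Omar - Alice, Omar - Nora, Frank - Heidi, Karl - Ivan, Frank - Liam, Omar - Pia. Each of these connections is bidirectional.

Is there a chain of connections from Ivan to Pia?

Explore from Ivan.
Distance 1: reach Karl.
The search is exhausted without reaching Pia; it lies in a different component.

No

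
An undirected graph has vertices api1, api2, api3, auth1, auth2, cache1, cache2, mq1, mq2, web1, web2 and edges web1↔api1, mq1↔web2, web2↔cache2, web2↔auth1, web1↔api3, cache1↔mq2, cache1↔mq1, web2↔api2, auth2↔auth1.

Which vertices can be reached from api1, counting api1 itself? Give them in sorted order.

api1, api3, web1

Start at api1.
Its neighbours: web1.
Then their neighbours: api3.
Nothing further is reachable.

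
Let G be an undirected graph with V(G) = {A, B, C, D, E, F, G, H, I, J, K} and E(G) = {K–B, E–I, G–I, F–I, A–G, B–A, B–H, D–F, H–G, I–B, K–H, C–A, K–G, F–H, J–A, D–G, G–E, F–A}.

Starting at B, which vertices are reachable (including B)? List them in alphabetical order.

Start at B.
Its neighbours: A, H, I, K.
Then their neighbours: C, E, F, G, J.
Then next layer: D.
Every vertex is now reached.

A, B, C, D, E, F, G, H, I, J, K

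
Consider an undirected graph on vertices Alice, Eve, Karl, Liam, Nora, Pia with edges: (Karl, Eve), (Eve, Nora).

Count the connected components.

4

From Alice: component {Alice}.
From Eve: component {Eve, Karl, Nora}.
From Liam: component {Liam}.
From Pia: component {Pia}.
That's 4 components.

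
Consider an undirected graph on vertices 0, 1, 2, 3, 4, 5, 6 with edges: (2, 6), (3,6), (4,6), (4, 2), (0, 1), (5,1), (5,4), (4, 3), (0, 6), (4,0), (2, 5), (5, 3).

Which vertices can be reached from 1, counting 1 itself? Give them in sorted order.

Start at 1.
Its neighbours: 0, 5.
Then their neighbours: 2, 3, 4, 6.
Every vertex is now reached.

0, 1, 2, 3, 4, 5, 6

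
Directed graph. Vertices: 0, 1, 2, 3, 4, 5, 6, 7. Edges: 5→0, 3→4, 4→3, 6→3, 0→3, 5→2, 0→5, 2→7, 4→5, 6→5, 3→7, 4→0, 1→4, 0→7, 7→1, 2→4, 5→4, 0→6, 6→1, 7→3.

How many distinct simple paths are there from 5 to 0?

5

5→0
5→2→4→0
5→2→7→1→4→0
5→2→7→3→4→0
5→4→0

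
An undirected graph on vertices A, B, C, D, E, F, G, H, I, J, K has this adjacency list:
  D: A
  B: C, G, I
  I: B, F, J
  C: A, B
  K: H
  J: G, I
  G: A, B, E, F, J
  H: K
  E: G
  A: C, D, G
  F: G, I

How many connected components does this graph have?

From A: component {A, B, C, D, E, F, G, I, J}.
From H: component {H, K}.
That's 2 components.

2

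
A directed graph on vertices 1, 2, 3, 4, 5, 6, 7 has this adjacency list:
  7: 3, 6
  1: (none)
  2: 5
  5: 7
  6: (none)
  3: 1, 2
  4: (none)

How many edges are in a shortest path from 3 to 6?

Distance 0: 3.
Distance 1: 1, 2.
Distance 2: 5.
Distance 3: 7.
Distance 4: 6 — contains 6.

4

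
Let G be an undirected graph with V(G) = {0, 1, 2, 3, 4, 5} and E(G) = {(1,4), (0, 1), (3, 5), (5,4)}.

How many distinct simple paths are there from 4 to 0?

1

4–1–0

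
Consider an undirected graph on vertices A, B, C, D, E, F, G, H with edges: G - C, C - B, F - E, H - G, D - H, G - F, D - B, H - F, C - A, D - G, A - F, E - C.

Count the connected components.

From A: component {A, B, C, D, E, F, G, H}.
That's 1 component.

1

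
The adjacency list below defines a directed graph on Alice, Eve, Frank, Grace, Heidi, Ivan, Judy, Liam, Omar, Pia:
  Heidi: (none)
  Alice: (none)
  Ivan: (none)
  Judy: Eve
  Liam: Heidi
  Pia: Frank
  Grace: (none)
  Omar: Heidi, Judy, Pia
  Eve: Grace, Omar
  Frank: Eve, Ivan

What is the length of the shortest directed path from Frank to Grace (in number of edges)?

2

Distance 0: Frank.
Distance 1: Eve, Ivan.
Distance 2: Grace, Omar — contains Grace.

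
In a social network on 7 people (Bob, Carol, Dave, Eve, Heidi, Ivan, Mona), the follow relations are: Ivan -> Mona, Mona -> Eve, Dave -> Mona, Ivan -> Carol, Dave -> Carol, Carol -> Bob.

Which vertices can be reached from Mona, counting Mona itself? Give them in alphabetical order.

Eve, Mona

Start at Mona.
Its neighbours: Eve.
Nothing further is reachable.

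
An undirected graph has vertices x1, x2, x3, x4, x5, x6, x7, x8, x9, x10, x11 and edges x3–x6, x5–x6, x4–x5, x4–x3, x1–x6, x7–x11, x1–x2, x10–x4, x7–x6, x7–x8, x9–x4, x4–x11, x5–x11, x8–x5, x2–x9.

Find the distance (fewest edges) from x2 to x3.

3

Distance 0: x2.
Distance 1: x1, x9.
Distance 2: x4, x6.
Distance 3: x3, x5, x7, x10, x11 — contains x3.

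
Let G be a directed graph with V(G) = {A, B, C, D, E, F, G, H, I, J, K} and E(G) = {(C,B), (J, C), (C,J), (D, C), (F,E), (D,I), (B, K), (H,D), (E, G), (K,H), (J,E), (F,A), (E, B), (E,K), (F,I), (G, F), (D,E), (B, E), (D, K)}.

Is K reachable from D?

Yes

Explore from D.
Distance 1: reach C, E, I, K.
Found K.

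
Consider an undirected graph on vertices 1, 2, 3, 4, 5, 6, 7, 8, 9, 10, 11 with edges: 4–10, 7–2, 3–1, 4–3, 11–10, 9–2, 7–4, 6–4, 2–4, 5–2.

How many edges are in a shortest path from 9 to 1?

Distance 0: 9.
Distance 1: 2.
Distance 2: 4, 5, 7.
Distance 3: 3, 6, 10.
Distance 4: 1, 11 — contains 1.

4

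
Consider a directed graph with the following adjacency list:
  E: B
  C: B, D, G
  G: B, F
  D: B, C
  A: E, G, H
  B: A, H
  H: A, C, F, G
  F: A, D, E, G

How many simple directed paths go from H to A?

H→A
H→C→B→A
H→C→D→B→A
H→C→G→B→A
H→C→G→F→A
H→C→G→F→D→B→A
H→C→G→F→E→B→A
H→F→A
... and 10 more.

18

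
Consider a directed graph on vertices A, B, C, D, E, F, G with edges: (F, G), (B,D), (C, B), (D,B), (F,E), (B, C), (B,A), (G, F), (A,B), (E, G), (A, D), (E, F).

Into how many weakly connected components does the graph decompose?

From A: component {A, B, C, D}.
From E: component {E, F, G}.
That's 2 components.

2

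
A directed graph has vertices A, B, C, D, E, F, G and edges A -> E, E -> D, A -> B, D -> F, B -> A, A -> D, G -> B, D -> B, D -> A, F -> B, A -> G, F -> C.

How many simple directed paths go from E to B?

E→D→A→B
E→D→A→G→B
E→D→B
E→D→F→B

4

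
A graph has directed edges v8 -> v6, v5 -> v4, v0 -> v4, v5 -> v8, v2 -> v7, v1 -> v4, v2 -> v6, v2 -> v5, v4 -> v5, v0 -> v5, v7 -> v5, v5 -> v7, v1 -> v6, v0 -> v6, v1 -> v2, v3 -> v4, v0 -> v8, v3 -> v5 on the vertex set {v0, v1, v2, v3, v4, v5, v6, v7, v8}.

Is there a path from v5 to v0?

Explore from v5.
Distance 1: reach v4, v7, v8.
Distance 2: reach v6.
The search from v5 is exhausted; no directed path reaches v0.

No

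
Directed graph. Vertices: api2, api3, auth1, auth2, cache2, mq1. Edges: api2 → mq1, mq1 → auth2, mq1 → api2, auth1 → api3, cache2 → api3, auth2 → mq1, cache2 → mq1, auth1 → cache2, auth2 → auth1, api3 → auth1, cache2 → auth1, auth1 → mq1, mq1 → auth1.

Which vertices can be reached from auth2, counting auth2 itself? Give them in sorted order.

Start at auth2.
Its neighbours: auth1, mq1.
Then their neighbours: api2, api3, cache2.
Every vertex is now reached.

api2, api3, auth1, auth2, cache2, mq1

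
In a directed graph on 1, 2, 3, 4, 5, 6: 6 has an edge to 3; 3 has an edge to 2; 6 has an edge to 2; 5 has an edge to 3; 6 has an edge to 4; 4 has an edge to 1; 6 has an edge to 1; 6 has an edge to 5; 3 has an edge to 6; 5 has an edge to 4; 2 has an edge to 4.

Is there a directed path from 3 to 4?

Yes

Explore from 3.
Distance 1: reach 2, 6.
Distance 2: reach 1, 4, 5.
Found 4.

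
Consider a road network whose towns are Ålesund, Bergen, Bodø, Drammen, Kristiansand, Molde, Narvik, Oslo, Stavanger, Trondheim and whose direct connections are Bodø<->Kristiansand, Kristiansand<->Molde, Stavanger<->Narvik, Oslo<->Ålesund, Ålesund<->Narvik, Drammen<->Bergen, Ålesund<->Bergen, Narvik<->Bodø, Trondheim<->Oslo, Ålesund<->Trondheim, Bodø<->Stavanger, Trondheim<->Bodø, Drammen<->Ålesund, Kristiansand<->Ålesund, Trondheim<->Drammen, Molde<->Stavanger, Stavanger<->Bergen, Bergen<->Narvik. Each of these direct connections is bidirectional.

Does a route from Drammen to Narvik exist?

Yes

Explore from Drammen.
Distance 1: reach Ålesund, Bergen, Trondheim.
Distance 2: reach Bodø, Kristiansand, Narvik, Oslo, Stavanger.
Found Narvik.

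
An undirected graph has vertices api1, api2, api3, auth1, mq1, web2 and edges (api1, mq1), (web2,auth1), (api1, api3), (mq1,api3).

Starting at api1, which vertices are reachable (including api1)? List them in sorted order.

api1, api3, mq1

Start at api1.
Its neighbours: api3, mq1.
Nothing further is reachable.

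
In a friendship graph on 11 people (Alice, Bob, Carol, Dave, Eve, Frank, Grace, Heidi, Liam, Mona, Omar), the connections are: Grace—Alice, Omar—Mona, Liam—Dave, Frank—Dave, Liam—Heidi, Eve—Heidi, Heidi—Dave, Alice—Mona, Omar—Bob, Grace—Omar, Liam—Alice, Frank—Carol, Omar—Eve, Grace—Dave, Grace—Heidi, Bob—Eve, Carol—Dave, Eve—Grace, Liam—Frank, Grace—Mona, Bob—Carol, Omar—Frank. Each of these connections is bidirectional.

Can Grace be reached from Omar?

Yes

Explore from Omar.
Distance 1: reach Bob, Eve, Frank, Grace, Mona.
Found Grace.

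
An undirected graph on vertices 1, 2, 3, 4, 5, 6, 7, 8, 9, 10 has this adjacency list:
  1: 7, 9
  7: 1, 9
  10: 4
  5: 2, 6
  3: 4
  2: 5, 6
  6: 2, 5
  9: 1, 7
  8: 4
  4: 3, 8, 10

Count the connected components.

From 1: component {1, 7, 9}.
From 2: component {2, 5, 6}.
From 3: component {3, 4, 8, 10}.
That's 3 components.

3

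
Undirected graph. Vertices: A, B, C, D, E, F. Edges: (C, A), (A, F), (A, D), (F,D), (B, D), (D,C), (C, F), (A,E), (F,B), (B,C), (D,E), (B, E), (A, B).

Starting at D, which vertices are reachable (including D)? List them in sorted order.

A, B, C, D, E, F

Start at D.
Its neighbours: A, B, C, E, F.
Every vertex is now reached.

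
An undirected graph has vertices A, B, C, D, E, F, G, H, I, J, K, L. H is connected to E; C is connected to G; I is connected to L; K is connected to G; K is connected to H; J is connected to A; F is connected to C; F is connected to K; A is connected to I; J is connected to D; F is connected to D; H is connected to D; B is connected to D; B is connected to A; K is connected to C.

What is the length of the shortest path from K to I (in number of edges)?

5

Distance 0: K.
Distance 1: C, F, G, H.
Distance 2: D, E.
Distance 3: B, J.
Distance 4: A.
Distance 5: I — contains I.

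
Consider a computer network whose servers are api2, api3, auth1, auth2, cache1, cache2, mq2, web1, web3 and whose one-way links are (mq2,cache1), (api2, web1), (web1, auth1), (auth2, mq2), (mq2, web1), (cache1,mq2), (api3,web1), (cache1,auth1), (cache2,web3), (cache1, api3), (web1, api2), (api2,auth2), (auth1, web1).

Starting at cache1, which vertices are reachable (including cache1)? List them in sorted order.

api2, api3, auth1, auth2, cache1, mq2, web1

Start at cache1.
Its neighbours: api3, auth1, mq2.
Then their neighbours: web1.
Then next layer: api2.
Then next layer: auth2.
Nothing further is reachable.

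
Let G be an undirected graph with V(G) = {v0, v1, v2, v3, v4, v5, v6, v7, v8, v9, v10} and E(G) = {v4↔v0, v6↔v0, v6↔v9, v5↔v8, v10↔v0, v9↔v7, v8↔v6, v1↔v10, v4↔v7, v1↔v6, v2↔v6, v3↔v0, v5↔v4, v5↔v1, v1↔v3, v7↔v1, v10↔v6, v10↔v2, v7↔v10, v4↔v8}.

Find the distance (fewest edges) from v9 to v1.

2

Distance 0: v9.
Distance 1: v6, v7.
Distance 2: v0, v1, v2, v4, v8, v10 — contains v1.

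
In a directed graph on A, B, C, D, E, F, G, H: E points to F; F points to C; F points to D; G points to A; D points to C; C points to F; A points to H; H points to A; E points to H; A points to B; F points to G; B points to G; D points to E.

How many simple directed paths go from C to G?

C→F→D→E→H→A→B→G
C→F→G

2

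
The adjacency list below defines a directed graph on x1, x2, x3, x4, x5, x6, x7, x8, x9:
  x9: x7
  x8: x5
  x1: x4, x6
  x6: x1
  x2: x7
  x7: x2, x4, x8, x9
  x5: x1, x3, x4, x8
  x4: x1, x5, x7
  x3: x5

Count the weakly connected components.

1

From x1: component {x1, x2, x3, x4, x5, x6, x7, x8, x9}.
That's 1 component.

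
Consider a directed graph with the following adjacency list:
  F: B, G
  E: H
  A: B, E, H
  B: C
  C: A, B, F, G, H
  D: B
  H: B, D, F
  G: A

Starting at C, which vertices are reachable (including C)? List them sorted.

Start at C.
Its neighbours: A, B, F, G, H.
Then their neighbours: D, E.
Every vertex is now reached.

A, B, C, D, E, F, G, H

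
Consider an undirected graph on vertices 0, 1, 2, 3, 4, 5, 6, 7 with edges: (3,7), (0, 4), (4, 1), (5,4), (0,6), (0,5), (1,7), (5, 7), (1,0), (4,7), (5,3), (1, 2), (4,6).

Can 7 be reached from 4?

Explore from 4.
Distance 1: reach 0, 1, 5, 6, 7.
Found 7.

Yes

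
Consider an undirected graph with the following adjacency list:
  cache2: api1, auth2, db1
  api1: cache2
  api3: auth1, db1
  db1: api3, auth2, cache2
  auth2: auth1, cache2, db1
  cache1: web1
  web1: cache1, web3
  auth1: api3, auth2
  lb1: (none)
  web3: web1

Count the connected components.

From api1: component {api1, api3, auth1, auth2, cache2, db1}.
From cache1: component {cache1, web1, web3}.
From lb1: component {lb1}.
That's 3 components.

3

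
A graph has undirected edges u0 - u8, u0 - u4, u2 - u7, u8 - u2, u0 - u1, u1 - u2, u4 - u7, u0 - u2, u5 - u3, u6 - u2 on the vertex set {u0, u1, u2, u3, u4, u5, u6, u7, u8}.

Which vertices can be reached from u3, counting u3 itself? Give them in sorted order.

u3, u5

Start at u3.
Its neighbours: u5.
Nothing further is reachable.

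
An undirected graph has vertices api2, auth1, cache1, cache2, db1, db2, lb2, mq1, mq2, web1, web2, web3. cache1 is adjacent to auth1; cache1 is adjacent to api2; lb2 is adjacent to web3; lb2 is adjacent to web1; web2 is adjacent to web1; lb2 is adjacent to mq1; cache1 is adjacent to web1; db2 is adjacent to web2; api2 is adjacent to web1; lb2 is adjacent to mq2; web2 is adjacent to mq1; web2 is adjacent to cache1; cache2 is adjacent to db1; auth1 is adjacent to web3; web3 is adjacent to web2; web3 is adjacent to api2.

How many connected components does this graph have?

From api2: component {api2, auth1, cache1, db2, lb2, mq1, mq2, web1, web2, web3}.
From cache2: component {cache2, db1}.
That's 2 components.

2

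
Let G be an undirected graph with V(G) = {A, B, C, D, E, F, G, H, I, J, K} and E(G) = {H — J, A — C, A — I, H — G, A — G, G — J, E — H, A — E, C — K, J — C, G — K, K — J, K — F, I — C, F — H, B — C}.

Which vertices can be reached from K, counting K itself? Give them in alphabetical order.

Start at K.
Its neighbours: C, F, G, J.
Then their neighbours: A, B, H, I.
Then next layer: E.
Nothing further is reachable.

A, B, C, E, F, G, H, I, J, K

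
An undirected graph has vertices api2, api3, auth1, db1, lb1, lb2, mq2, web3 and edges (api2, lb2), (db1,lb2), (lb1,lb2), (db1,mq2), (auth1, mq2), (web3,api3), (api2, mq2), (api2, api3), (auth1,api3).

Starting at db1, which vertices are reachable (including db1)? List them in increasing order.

api2, api3, auth1, db1, lb1, lb2, mq2, web3

Start at db1.
Its neighbours: lb2, mq2.
Then their neighbours: api2, auth1, lb1.
Then next layer: api3.
Then next layer: web3.
Every vertex is now reached.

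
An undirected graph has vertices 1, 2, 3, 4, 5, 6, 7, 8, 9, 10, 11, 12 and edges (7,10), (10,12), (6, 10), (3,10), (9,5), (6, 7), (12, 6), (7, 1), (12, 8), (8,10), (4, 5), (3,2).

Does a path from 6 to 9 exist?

No

Explore from 6.
Distance 1: reach 7, 10, 12.
Distance 2: reach 1, 3, 8.
Distance 3: reach 2.
The search is exhausted without reaching 9; it lies in a different component.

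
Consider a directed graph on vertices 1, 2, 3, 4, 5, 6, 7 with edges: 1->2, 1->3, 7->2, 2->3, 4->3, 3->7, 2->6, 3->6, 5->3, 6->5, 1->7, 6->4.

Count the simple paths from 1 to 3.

1→2→3
1→2→6→4→3
1→2→6→5→3
1→3
1→7→2→3
1→7→2→6→4→3
1→7→2→6→5→3

7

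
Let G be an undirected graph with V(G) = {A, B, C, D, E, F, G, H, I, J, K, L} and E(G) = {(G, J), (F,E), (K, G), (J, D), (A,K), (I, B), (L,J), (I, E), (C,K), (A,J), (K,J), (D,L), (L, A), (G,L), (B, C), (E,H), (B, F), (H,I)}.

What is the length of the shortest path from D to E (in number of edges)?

Distance 0: D.
Distance 1: J, L.
Distance 2: A, G, K.
Distance 3: C.
Distance 4: B.
Distance 5: F, I.
Distance 6: E, H — contains E.

6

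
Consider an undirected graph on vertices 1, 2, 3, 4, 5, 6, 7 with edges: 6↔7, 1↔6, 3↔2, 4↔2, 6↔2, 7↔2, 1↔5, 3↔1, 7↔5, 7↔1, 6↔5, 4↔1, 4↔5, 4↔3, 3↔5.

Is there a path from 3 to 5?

Yes

Explore from 3.
Distance 1: reach 1, 2, 4, 5.
Found 5.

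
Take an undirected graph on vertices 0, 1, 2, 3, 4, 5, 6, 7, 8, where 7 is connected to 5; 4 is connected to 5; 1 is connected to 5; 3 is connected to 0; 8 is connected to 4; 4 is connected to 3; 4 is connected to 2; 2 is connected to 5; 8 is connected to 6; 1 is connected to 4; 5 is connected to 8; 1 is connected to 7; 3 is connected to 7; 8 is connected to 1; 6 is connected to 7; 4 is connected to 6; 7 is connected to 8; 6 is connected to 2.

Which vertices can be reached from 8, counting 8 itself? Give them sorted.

0, 1, 2, 3, 4, 5, 6, 7, 8

Start at 8.
Its neighbours: 1, 4, 5, 6, 7.
Then their neighbours: 2, 3.
Then next layer: 0.
Every vertex is now reached.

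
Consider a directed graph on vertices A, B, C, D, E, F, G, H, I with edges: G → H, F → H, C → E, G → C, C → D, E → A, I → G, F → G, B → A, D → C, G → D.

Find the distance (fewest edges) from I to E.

Distance 0: I.
Distance 1: G.
Distance 2: C, D, H.
Distance 3: E — contains E.

3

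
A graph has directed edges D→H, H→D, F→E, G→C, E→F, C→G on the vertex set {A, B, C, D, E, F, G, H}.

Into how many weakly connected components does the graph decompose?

5

From A: component {A}.
From B: component {B}.
From C: component {C, G}.
From D: component {D, H}.
From E: component {E, F}.
That's 5 components.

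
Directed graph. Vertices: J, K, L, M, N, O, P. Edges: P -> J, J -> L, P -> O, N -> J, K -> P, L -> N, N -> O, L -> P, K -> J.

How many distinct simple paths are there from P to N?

1

P→J→L→N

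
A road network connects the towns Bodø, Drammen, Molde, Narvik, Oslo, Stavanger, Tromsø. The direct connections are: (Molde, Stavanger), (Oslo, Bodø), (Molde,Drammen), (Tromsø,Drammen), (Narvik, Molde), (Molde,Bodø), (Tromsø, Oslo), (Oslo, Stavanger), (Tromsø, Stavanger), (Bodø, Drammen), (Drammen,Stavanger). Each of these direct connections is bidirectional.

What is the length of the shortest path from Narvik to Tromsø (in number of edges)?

Distance 0: Narvik.
Distance 1: Molde.
Distance 2: Bodø, Drammen, Stavanger.
Distance 3: Oslo, Tromsø — contains Tromsø.

3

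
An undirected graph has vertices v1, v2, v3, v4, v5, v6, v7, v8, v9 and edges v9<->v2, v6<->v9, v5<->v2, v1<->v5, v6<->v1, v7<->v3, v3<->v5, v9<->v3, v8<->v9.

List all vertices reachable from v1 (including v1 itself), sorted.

Start at v1.
Its neighbours: v5, v6.
Then their neighbours: v2, v3, v9.
Then next layer: v7, v8.
Nothing further is reachable.

v1, v2, v3, v5, v6, v7, v8, v9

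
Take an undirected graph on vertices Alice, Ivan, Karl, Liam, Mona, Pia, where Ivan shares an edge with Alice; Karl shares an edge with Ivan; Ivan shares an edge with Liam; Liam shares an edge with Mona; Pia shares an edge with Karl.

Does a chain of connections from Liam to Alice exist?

Yes

Explore from Liam.
Distance 1: reach Ivan, Mona.
Distance 2: reach Alice, Karl.
Found Alice.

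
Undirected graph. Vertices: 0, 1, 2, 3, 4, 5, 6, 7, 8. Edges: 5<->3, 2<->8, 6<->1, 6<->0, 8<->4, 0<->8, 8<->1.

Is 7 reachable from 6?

Explore from 6.
Distance 1: reach 0, 1.
Distance 2: reach 8.
Distance 3: reach 2, 4.
The search is exhausted without reaching 7; it lies in a different component.

No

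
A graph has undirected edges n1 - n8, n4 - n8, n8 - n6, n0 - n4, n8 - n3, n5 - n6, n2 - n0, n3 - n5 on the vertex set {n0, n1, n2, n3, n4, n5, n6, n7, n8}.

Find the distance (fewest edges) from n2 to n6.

Distance 0: n2.
Distance 1: n0.
Distance 2: n4.
Distance 3: n8.
Distance 4: n1, n3, n6 — contains n6.

4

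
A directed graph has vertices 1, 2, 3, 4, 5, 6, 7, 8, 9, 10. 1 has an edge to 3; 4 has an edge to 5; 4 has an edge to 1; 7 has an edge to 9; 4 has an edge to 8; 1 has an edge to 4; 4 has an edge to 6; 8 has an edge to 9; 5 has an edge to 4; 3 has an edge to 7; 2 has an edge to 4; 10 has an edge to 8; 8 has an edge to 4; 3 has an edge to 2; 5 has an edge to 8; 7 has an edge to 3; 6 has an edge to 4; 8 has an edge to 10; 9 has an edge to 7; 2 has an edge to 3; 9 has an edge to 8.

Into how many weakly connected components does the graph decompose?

1

From 1: component {1, 2, 3, 4, 5, 6, 7, 8, 9, 10}.
That's 1 component.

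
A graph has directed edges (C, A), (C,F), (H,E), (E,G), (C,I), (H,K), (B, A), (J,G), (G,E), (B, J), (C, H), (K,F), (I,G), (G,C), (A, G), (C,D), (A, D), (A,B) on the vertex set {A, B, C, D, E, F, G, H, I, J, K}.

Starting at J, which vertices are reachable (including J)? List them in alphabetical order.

Start at J.
Its neighbours: G.
Then their neighbours: C, E.
Then next layer: A, D, F, H, I.
Then next layer: B, K.
Every vertex is now reached.

A, B, C, D, E, F, G, H, I, J, K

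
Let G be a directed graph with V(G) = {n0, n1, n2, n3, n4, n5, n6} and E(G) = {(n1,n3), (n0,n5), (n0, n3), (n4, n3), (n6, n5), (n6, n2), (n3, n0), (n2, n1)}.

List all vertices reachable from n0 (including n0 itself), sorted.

Start at n0.
Its neighbours: n3, n5.
Nothing further is reachable.

n0, n3, n5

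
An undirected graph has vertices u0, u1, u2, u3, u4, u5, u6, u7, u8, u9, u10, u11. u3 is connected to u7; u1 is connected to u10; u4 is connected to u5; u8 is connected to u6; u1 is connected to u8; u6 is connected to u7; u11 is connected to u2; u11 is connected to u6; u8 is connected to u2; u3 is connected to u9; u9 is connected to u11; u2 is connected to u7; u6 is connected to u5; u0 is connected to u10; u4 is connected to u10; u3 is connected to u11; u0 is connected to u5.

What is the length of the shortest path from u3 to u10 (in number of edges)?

5

Distance 0: u3.
Distance 1: u7, u9, u11.
Distance 2: u2, u6.
Distance 3: u5, u8.
Distance 4: u0, u1, u4.
Distance 5: u10 — contains u10.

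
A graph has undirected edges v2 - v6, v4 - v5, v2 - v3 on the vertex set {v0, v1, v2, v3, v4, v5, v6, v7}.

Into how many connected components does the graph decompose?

5

From v0: component {v0}.
From v1: component {v1}.
From v2: component {v2, v3, v6}.
From v4: component {v4, v5}.
From v7: component {v7}.
That's 5 components.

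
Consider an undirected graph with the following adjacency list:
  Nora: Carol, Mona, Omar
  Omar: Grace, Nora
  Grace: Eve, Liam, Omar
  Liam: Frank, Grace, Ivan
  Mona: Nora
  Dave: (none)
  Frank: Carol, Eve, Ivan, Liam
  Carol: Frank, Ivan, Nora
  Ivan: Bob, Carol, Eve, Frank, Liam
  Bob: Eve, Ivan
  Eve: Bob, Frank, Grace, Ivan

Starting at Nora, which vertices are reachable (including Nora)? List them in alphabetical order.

Bob, Carol, Eve, Frank, Grace, Ivan, Liam, Mona, Nora, Omar

Start at Nora.
Its neighbours: Carol, Mona, Omar.
Then their neighbours: Frank, Grace, Ivan.
Then next layer: Bob, Eve, Liam.
Nothing further is reachable.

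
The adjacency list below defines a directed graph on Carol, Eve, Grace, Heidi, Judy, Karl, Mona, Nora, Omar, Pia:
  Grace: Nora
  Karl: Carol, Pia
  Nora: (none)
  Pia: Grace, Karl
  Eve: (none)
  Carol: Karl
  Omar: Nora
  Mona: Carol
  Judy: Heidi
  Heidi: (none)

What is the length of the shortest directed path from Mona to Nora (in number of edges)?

5

Distance 0: Mona.
Distance 1: Carol.
Distance 2: Karl.
Distance 3: Pia.
Distance 4: Grace.
Distance 5: Nora — contains Nora.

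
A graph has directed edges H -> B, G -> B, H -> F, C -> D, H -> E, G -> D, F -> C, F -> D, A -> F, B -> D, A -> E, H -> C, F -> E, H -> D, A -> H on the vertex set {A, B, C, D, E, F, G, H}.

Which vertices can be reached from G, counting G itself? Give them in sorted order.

Start at G.
Its neighbours: B, D.
Nothing further is reachable.

B, D, G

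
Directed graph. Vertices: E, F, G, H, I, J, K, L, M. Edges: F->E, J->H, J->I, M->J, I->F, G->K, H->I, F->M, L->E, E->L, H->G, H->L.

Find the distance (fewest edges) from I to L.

3

Distance 0: I.
Distance 1: F.
Distance 2: E, M.
Distance 3: J, L — contains L.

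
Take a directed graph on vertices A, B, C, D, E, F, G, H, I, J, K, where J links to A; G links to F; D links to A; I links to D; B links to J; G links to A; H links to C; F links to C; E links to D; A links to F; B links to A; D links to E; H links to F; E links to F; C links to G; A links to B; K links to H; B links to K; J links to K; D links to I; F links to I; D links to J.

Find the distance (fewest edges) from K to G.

3

Distance 0: K.
Distance 1: H.
Distance 2: C, F.
Distance 3: G, I — contains G.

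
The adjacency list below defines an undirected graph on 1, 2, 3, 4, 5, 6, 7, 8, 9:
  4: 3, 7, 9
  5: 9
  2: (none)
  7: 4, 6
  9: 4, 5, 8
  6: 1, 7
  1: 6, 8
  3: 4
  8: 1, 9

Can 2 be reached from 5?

No

Explore from 5.
Distance 1: reach 9.
Distance 2: reach 4, 8.
Distance 3: reach 1, 3, 7.
Distance 4: reach 6.
The search is exhausted without reaching 2; it lies in a different component.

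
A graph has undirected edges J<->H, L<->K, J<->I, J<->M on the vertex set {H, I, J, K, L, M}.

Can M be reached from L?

Explore from L.
Distance 1: reach K.
The search is exhausted without reaching M; it lies in a different component.

No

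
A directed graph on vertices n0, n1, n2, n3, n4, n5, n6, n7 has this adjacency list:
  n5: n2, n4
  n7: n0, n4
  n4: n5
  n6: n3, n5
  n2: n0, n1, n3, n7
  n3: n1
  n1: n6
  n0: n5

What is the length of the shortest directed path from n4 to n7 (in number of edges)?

Distance 0: n4.
Distance 1: n5.
Distance 2: n2.
Distance 3: n0, n1, n3, n7 — contains n7.

3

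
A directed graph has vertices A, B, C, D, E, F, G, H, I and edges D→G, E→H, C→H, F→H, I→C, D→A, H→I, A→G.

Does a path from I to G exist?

No

Explore from I.
Distance 1: reach C.
Distance 2: reach H.
The search from I is exhausted; no directed path reaches G.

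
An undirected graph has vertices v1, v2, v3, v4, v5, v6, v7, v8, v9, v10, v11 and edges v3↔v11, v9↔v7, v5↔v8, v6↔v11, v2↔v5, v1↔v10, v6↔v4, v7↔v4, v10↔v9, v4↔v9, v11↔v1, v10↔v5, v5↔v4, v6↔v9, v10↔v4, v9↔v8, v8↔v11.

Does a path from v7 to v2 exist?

Yes

Explore from v7.
Distance 1: reach v4, v9.
Distance 2: reach v5, v6, v8, v10.
Distance 3: reach v1, v2, v11.
Found v2.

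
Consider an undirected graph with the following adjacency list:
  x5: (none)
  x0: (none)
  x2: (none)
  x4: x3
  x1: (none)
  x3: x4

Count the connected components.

From x0: component {x0}.
From x1: component {x1}.
From x2: component {x2}.
From x3: component {x3, x4}.
From x5: component {x5}.
That's 5 components.

5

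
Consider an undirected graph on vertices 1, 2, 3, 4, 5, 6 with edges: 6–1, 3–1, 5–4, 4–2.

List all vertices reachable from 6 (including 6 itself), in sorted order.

Start at 6.
Its neighbours: 1.
Then their neighbours: 3.
Nothing further is reachable.

1, 3, 6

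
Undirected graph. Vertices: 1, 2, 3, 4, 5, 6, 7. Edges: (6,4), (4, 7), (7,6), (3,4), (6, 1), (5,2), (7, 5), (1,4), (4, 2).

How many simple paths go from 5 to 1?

7

5–2–4–1
5–2–4–6–1
5–2–4–7–6–1
5–7–4–1
5–7–4–6–1
5–7–6–1
5–7–6–4–1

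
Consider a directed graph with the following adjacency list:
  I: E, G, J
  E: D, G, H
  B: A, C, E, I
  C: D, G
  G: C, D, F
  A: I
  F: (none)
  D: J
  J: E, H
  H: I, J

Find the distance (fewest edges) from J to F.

3

Distance 0: J.
Distance 1: E, H.
Distance 2: D, G, I.
Distance 3: C, F — contains F.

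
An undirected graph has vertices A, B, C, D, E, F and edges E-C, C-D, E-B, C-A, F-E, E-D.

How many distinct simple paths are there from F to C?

2

F–E–C
F–E–D–C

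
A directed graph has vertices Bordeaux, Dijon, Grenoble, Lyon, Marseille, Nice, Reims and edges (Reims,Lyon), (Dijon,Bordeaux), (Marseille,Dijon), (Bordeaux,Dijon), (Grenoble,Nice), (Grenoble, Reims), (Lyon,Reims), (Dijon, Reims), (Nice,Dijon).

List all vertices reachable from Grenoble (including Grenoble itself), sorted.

Bordeaux, Dijon, Grenoble, Lyon, Nice, Reims

Start at Grenoble.
Its neighbours: Nice, Reims.
Then their neighbours: Dijon, Lyon.
Then next layer: Bordeaux.
Nothing further is reachable.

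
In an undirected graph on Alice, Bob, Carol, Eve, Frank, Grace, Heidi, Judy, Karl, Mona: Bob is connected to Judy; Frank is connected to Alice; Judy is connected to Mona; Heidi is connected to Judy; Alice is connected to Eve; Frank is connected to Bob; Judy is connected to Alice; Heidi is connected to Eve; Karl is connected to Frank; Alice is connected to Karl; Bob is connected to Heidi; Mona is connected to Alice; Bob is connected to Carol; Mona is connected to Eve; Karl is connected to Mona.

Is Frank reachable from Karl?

Yes

Explore from Karl.
Distance 1: reach Alice, Frank, Mona.
Found Frank.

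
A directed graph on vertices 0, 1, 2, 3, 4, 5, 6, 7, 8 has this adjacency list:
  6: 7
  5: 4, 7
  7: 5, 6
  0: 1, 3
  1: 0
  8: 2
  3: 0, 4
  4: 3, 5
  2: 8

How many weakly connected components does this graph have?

2

From 0: component {0, 1, 3, 4, 5, 6, 7}.
From 2: component {2, 8}.
That's 2 components.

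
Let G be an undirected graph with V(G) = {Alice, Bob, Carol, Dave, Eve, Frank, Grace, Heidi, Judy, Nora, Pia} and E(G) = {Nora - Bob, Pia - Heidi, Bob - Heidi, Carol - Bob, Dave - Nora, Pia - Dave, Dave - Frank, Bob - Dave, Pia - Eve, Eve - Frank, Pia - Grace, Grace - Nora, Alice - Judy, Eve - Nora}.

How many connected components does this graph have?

2

From Alice: component {Alice, Judy}.
From Bob: component {Bob, Carol, Dave, Eve, Frank, Grace, Heidi, Nora, Pia}.
That's 2 components.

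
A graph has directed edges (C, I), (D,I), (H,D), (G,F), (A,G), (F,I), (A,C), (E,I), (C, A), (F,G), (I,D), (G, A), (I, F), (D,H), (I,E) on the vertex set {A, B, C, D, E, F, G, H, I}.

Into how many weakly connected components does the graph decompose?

From A: component {A, C, D, E, F, G, H, I}.
From B: component {B}.
That's 2 components.

2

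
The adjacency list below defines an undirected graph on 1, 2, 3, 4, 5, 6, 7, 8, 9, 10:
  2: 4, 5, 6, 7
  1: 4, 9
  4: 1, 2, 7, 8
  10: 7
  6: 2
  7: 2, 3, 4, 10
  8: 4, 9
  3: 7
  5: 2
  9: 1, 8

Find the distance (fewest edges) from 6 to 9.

4

Distance 0: 6.
Distance 1: 2.
Distance 2: 4, 5, 7.
Distance 3: 1, 3, 8, 10.
Distance 4: 9 — contains 9.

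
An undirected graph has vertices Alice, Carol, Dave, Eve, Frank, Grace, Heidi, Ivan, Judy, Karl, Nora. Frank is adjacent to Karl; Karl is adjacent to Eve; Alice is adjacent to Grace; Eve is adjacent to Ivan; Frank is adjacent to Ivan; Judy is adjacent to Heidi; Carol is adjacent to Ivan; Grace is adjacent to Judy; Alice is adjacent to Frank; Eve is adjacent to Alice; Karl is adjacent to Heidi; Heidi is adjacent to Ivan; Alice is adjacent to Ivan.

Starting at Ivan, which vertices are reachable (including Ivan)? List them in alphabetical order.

Start at Ivan.
Its neighbours: Alice, Carol, Eve, Frank, Heidi.
Then their neighbours: Grace, Judy, Karl.
Nothing further is reachable.

Alice, Carol, Eve, Frank, Grace, Heidi, Ivan, Judy, Karl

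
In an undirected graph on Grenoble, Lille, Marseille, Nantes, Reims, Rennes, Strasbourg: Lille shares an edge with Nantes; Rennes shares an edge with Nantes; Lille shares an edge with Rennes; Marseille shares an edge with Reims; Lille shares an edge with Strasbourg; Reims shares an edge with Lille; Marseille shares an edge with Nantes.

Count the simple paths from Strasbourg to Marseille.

3

Strasbourg–Lille–Nantes–Marseille
Strasbourg–Lille–Reims–Marseille
Strasbourg–Lille–Rennes–Nantes–Marseille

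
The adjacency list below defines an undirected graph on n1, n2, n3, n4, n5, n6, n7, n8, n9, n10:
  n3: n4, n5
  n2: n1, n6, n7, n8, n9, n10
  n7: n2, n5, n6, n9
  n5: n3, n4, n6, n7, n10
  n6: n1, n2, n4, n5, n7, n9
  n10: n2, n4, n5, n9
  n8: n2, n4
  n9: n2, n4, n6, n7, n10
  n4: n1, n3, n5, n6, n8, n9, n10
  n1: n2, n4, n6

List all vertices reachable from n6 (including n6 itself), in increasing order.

Start at n6.
Its neighbours: n1, n2, n4, n5, n7, n9.
Then their neighbours: n3, n8, n10.
Every vertex is now reached.

n1, n2, n3, n4, n5, n6, n7, n8, n9, n10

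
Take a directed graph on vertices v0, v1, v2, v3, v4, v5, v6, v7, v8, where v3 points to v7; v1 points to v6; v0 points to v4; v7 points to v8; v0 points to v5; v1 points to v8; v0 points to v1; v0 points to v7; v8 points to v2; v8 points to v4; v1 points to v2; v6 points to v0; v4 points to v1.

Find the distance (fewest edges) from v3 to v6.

Distance 0: v3.
Distance 1: v7.
Distance 2: v8.
Distance 3: v2, v4.
Distance 4: v1.
Distance 5: v6 — contains v6.

5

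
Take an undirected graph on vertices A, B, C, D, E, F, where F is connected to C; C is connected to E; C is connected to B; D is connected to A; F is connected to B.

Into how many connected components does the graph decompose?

2

From A: component {A, D}.
From B: component {B, C, E, F}.
That's 2 components.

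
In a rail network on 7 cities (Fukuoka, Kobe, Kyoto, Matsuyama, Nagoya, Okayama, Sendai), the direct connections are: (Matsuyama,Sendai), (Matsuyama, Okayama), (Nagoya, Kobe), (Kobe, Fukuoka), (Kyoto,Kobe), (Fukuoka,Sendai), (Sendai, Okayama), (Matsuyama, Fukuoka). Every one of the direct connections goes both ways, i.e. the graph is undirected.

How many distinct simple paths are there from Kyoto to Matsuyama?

Kyoto–Kobe–Fukuoka–Matsuyama
Kyoto–Kobe–Fukuoka–Sendai–Matsuyama
Kyoto–Kobe–Fukuoka–Sendai–Okayama–Matsuyama

3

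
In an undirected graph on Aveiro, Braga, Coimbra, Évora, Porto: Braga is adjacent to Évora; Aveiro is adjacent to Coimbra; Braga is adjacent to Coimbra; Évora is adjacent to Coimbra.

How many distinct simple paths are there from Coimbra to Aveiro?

1

Coimbra–Aveiro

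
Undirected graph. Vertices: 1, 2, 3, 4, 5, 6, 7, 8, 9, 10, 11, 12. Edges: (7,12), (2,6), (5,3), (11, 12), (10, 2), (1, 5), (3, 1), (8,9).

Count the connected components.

5

From 1: component {1, 3, 5}.
From 2: component {2, 6, 10}.
From 4: component {4}.
From 7: component {7, 11, 12}.
From 8: component {8, 9}.
That's 5 components.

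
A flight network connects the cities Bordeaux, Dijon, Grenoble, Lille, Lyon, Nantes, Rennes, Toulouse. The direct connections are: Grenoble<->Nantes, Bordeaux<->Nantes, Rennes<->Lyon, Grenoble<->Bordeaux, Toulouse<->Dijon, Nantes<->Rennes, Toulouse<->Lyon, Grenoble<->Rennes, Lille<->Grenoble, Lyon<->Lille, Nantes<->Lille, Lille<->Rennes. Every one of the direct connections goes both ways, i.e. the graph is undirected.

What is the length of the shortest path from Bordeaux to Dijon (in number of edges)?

Distance 0: Bordeaux.
Distance 1: Grenoble, Nantes.
Distance 2: Lille, Rennes.
Distance 3: Lyon.
Distance 4: Toulouse.
Distance 5: Dijon — contains Dijon.

5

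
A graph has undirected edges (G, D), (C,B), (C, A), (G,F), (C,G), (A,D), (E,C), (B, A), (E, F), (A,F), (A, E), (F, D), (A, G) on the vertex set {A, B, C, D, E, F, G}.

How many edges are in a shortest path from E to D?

Distance 0: E.
Distance 1: A, C, F.
Distance 2: B, D, G — contains D.

2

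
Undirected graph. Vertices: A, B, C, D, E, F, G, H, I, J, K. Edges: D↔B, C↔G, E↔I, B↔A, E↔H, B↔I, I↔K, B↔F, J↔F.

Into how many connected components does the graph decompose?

2

From A: component {A, B, D, E, F, H, I, J, K}.
From C: component {C, G}.
That's 2 components.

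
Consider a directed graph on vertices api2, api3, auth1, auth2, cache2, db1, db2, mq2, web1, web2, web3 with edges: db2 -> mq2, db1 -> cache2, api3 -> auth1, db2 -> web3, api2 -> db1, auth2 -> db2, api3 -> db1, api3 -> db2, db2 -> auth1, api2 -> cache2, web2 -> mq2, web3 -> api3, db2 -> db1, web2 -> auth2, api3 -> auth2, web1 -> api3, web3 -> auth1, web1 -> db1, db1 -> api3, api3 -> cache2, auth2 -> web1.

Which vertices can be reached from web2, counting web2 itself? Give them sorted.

api3, auth1, auth2, cache2, db1, db2, mq2, web1, web2, web3

Start at web2.
Its neighbours: auth2, mq2.
Then their neighbours: db2, web1.
Then next layer: api3, auth1, db1, web3.
Then next layer: cache2.
Nothing further is reachable.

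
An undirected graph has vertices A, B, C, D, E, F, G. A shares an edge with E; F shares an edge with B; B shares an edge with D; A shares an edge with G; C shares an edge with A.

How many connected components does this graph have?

From A: component {A, C, E, G}.
From B: component {B, D, F}.
That's 2 components.

2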